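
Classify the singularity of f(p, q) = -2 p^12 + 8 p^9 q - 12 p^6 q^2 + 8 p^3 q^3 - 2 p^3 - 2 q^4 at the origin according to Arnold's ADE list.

E_{6}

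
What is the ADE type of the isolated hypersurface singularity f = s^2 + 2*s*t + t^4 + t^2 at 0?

The Hessian of f at 0 is [[2, 2], [2, 2]] with rank 1, so corank 1. A Groebner basis of the Jacobian ideal J(f) in C{s,t} is {t^3, s + t}; counting standard monomials gives mu = 3. Corank 1: A-series; mu = 3 gives A_3.

A3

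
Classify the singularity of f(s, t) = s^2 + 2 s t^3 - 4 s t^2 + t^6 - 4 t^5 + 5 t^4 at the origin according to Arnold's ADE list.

A3

The Hessian of f at 0 has rank 1. Corank 1: A-series; mu = 3 gives A_3.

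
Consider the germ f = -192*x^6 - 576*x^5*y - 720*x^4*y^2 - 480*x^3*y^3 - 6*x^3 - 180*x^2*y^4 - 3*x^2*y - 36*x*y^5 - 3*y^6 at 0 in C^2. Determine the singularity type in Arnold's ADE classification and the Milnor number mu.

The Hessian of f at 0 has rank 0. Corank 2; j^3 = -3*x^2*(2*x + y) has shape L^2 M (L != M), so D-series; mu = 7 gives D_7.

Type D_{7}, Milnor number mu = 7.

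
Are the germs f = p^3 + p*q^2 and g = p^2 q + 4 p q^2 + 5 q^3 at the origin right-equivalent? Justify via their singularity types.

The Hessian of f at 0 has rank 0. Corank 2; j^3 = p*(p^2 + q^2) splits into three distinct lines over C (the quadratic factor has nonzero discriminant), so D_4. The Hessian of g at 0 has rank 0. Corank 2; j^3 = q*(p^2 + 4*p*q + 5*q^2) splits into three distinct lines over C (the quadratic factor has nonzero discriminant), so D_4. Both have type D_4, hence right-equivalent.

Yes.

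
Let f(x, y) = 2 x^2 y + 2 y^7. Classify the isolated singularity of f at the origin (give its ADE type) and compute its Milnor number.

Type D_{8}, Milnor number mu = 8.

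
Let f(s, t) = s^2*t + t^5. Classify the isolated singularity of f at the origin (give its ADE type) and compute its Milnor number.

Type D6, Milnor number mu = 6.

The Hessian of f at 0 is [[0, 0], [0, 0]] with rank 0, so corank 2. A Groebner basis of the Jacobian ideal J(f) in C{s,t} is {s^2/5 + t^4, s^3, s*t}; counting standard monomials gives mu = 6. Corank 2; j^3 = s^2*t has shape L^2 M (L != M), so D-series; mu = 6 gives D_6.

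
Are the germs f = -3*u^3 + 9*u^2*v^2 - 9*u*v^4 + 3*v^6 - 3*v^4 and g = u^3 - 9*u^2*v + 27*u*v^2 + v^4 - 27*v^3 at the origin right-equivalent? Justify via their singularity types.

The Hessian of f at 0 has rank 0. Corank 2; j^3 = -3*u^3 is a perfect cube, so E-series; the 4-jet and mu = 6 give E_6. The Hessian of g at 0 has rank 0. Corank 2; j^3 = (u - 3*v)^3 is a perfect cube, so E-series; the 4-jet and mu = 6 give E_6. Both have type E_6, hence right-equivalent.

Yes.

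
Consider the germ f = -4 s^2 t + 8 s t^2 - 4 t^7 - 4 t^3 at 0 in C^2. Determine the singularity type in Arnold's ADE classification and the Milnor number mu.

The Hessian of f at 0 has rank 0. Corank 2; j^3 = -4*t*(s - t)^2 has shape L^2 M (L != M), so D-series; mu = 8 gives D_8.

Type D_{8}, Milnor number mu = 8.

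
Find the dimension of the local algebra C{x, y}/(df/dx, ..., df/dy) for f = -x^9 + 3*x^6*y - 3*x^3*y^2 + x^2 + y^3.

2

The Hessian of f at 0 is [[2, 0], [0, 0]] with rank 1, so corank 1. A Groebner basis of the Jacobian ideal J(f) in C{x,y} is {y^2, x}; counting standard monomials gives mu = 2. Corank 1: A-series; mu = 2 gives A_2.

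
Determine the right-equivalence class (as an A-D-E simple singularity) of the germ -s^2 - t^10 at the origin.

A9

The Hessian of f at 0 has rank 1. Corank 1: A-series; mu = 9 gives A_9.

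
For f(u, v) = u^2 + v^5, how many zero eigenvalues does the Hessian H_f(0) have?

Hessian at 0 has rank 1.

1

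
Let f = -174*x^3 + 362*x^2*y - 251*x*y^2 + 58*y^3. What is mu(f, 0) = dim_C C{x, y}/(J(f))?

4

The Hessian of f at 0 is [[0, 0], [0, 0]] with rank 0, so corank 2. A Groebner basis of the Jacobian ideal J(f) in C{x,y} is {y^3, x^2 - 13*y^2/22, x*y - 17*y^2/22}; counting standard monomials gives mu = 4. Corank 2; j^3 = -(3*x - 2*y)*(58*x^2 - 82*x*y + 29*y^2) splits into three distinct lines over C (the quadratic factor has nonzero discriminant), so D_4.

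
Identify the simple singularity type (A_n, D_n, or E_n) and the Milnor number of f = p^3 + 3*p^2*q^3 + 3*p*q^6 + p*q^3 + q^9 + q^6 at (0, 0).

The Hessian of f at 0 has rank 0. Corank 2; j^3 = p^3 is a perfect cube, so E-series; the 4-jet and mu = 7 give E_7.

Type E7, Milnor number mu = 7.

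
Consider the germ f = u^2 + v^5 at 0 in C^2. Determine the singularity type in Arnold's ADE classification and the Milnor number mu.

The Hessian of f at 0 has rank 1. Corank 1: A-series; mu = 4 gives A_4.

Type A4, Milnor number mu = 4.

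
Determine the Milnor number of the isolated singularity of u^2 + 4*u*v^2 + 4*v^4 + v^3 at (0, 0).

The Hessian of f at 0 has rank 1. Corank 1: A-series; mu = 2 gives A_2.

2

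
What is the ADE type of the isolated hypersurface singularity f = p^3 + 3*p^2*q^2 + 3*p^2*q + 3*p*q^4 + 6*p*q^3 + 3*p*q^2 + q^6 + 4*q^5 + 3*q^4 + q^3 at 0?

The Hessian of f at 0 has rank 0. Corank 2; j^3 = (p + q)^3 is a perfect cube, so E-series; the 5-jet and mu = 8 give E_8.

E_8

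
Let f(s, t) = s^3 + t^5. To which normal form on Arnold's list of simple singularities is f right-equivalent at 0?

The Hessian of f at 0 is [[0, 0], [0, 0]] with rank 0, so corank 2. A Groebner basis of the Jacobian ideal J(f) in C{s,t} is {t^4, s^2}; counting standard monomials gives mu = 8. Corank 2; j^3 = s^3 is a perfect cube, so E-series; the 5-jet and mu = 8 give E_8.

E_{8}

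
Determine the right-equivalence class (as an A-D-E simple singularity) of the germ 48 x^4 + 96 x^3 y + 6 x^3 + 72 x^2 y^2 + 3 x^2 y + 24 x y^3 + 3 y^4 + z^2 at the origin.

D_5

The Hessian of f at 0 is [[0, 0, 0], [0, 0, 0], [0, 0, 2]] with rank 1, so corank 2. A Groebner basis of the Jacobian ideal J(f) in C{x,y,z} is {x*y^2, -x*y/8 + y^3, x^2 + x*y/2, z}; counting standard monomials gives mu = 5. Corank 2; j^3 = 3*x^2*(2*x + y) has shape L^2 M (L != M), so D-series; mu = 5 gives D_5.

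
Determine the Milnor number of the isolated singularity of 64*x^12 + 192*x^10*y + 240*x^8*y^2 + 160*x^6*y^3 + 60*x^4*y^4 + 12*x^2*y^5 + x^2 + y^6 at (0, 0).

The Hessian of f at 0 has rank 1. Corank 1: A-series; mu = 5 gives A_5.

5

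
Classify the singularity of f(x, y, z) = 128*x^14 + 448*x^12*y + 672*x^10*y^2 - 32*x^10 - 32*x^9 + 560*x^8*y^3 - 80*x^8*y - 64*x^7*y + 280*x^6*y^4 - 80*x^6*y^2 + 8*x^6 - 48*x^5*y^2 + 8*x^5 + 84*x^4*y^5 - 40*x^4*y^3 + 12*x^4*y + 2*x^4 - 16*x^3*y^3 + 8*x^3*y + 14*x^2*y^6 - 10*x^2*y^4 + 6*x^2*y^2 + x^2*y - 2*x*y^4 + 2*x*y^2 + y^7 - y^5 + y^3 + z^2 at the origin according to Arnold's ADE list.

D_{6}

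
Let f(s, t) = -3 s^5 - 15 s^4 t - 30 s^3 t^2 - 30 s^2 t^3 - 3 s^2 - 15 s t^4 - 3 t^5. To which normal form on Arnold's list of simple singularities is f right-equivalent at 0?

The Hessian of f at 0 has rank 1. Corank 1: A-series; mu = 4 gives A_4.

A4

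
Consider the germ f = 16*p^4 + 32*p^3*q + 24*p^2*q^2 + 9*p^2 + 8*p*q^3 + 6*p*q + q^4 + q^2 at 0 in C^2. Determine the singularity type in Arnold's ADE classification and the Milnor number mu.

The Hessian of f at 0 has rank 1. Corank 1: A-series; mu = 3 gives A_3.

Type A_3, Milnor number mu = 3.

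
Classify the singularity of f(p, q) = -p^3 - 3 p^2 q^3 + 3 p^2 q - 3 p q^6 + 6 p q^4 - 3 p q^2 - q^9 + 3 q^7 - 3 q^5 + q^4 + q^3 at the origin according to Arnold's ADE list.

E6

The Hessian of f at 0 has rank 0. Corank 2; j^3 = -(p - q)^3 is a perfect cube, so E-series; the 4-jet and mu = 6 give E_6.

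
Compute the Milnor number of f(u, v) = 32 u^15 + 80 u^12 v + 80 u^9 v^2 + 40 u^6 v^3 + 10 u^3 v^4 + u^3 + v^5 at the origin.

8

The Hessian of f at 0 has rank 0. Corank 2; j^3 = u^3 is a perfect cube, so E-series; the 5-jet and mu = 8 give E_8.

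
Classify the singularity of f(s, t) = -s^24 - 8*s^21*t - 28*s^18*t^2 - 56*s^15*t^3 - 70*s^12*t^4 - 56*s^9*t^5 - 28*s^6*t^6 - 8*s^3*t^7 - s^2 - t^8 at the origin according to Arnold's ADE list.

A7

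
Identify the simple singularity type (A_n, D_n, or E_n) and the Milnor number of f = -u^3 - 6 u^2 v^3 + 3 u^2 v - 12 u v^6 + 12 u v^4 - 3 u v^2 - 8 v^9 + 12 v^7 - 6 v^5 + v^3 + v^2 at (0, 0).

Type A_{2}, Milnor number mu = 2.

The Hessian of f at 0 is [[0, 0], [0, 2]] with rank 1, so corank 1. A Groebner basis of the Jacobian ideal J(f) in C{u,v} is {u^2, v}; counting standard monomials gives mu = 2. Corank 1: A-series; mu = 2 gives A_2.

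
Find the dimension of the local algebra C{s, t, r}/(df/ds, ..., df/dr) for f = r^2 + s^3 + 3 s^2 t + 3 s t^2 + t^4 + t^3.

The Hessian of f at 0 has rank 1. Corank 2; j^3 = (s + t)^3 is a perfect cube, so E-series; the 4-jet and mu = 6 give E_6.

6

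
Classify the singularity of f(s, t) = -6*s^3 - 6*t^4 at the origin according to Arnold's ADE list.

E_6

The Hessian of f at 0 is [[0, 0], [0, 0]] with rank 0, so corank 2. A Groebner basis of the Jacobian ideal J(f) in C{s,t} is {t^3, s^2}; counting standard monomials gives mu = 6. Corank 2; j^3 = -6*s^3 is a perfect cube, so E-series; the 4-jet and mu = 6 give E_6.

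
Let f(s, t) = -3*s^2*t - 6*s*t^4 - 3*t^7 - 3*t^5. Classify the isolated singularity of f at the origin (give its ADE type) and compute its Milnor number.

Type D6, Milnor number mu = 6.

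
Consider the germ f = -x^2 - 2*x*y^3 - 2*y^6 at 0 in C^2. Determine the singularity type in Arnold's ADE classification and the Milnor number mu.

Type A5, Milnor number mu = 5.

The Hessian of f at 0 is [[-2, 0], [0, 0]] with rank 1, so corank 1. A Groebner basis of the Jacobian ideal J(f) in C{x,y} is {x*y^2, x + y^3, x^2}; counting standard monomials gives mu = 5. Corank 1: A-series; mu = 5 gives A_5.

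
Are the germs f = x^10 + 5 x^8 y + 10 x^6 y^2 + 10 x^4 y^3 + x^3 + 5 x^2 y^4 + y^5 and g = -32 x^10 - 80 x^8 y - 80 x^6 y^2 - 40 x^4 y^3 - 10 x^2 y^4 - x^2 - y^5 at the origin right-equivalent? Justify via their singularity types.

The Hessian of f at 0 is [[0, 0], [0, 0]] with rank 0, so corank 2. A Groebner basis of the Jacobian ideal J(f) in C{x,y} is {y^4, x^2}; counting standard monomials gives mu = 8. Corank 2; j^3 = x^3 is a perfect cube, so E-series; the 5-jet and mu = 8 give E_8. The Hessian of g at 0 is [[-2, 0], [0, 0]] with rank 1, so corank 1. A Groebner basis of the Jacobian ideal J(g) in C{x,y} is {y^4, x}; counting standard monomials gives mu = 4. Corank 1: A-series; mu = 4 gives A_4. f is E_8 but g is A_4, hence not right-equivalent.

No.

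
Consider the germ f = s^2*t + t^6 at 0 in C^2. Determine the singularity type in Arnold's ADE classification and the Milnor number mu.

Type D_7, Milnor number mu = 7.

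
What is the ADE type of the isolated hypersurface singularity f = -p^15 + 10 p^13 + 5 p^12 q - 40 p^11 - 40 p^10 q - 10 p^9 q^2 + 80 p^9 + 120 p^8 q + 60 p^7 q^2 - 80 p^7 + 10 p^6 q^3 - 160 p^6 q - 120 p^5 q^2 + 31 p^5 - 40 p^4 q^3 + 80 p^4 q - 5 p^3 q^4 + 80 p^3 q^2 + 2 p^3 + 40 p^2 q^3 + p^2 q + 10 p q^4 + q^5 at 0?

The Hessian of f at 0 is [[0, 0], [0, 0]] with rank 0, so corank 2. A Groebner basis of the Jacobian ideal J(f) in C{p,q} is {-p*q/10 + q^4, p*q^2, p^2 + p*q/2}; counting standard monomials gives mu = 6. Corank 2; j^3 = p^2*(2*p + q) has shape L^2 M (L != M), so D-series; mu = 6 gives D_6.

D6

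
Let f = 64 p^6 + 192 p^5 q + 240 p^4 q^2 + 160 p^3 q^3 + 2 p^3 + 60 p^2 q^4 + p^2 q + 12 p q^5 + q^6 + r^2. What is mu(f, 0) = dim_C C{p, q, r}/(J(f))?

7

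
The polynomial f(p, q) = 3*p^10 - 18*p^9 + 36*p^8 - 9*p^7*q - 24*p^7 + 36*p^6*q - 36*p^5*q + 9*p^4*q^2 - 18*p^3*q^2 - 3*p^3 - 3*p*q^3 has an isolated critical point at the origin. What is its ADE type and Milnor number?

The Hessian of f at 0 has rank 0. Corank 2; j^3 = -3*p^3 is a perfect cube, so E-series; the 4-jet and mu = 7 give E_7.

Type E_{7}, Milnor number mu = 7.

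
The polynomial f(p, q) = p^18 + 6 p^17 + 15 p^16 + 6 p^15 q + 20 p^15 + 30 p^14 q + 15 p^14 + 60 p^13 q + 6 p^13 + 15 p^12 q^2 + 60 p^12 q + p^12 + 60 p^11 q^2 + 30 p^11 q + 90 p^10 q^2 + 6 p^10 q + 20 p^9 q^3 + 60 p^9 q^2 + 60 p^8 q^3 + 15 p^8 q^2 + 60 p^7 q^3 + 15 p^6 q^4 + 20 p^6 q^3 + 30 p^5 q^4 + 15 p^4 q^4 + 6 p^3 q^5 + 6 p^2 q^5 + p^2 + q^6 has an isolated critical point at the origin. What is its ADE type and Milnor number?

Type A_{5}, Milnor number mu = 5.

The Hessian of f at 0 is [[2, 0], [0, 0]] with rank 1, so corank 1. A Groebner basis of the Jacobian ideal J(f) in C{p,q} is {q^5, p}; counting standard monomials gives mu = 5. Corank 1: A-series; mu = 5 gives A_5.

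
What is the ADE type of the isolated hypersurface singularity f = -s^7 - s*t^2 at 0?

D8

The Hessian of f at 0 has rank 0. Corank 2; j^3 = -s*t^2 has shape L^2 M (L != M), so D-series; mu = 8 gives D_8.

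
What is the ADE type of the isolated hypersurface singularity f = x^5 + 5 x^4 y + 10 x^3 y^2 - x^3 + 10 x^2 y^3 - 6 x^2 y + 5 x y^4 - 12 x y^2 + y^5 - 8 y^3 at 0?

The Hessian of f at 0 is [[0, 0], [0, 0]] with rank 0, so corank 2. A Groebner basis of the Jacobian ideal J(f) in C{x,y} is {y^5, x*y^3 + 7*y^4/4, x^2 + 4*x*y + 4*y^2}; counting standard monomials gives mu = 8. Corank 2; j^3 = -(x + 2*y)^3 is a perfect cube, so E-series; the 5-jet and mu = 8 give E_8.

E8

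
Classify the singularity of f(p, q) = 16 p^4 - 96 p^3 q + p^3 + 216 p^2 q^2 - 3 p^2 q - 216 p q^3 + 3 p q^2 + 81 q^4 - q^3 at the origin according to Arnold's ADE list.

The Hessian of f at 0 has rank 0. Corank 2; j^3 = (p - q)^3 is a perfect cube, so E-series; the 4-jet and mu = 6 give E_6.

E_6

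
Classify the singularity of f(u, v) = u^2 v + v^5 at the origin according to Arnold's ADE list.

D_{6}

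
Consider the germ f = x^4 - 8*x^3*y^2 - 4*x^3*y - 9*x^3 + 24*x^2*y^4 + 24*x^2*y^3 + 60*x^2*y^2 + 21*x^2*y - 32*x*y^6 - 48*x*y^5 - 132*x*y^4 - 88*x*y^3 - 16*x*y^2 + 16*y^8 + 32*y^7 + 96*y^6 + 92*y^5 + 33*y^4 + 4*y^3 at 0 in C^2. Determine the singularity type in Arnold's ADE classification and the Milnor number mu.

The Hessian of f at 0 has rank 0. Corank 2; j^3 = -(x - y)*(3*x - 2*y)^2 has shape L^2 M (L != M), so D-series; mu = 5 gives D_5.

Type D_5, Milnor number mu = 5.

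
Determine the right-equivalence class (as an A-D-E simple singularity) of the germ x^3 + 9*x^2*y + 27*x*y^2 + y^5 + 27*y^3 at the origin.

The Hessian of f at 0 is [[0, 0], [0, 0]] with rank 0, so corank 2. A Groebner basis of the Jacobian ideal J(f) in C{x,y} is {y^4, x^2 + 6*x*y + 9*y^2}; counting standard monomials gives mu = 8. Corank 2; j^3 = (x + 3*y)^3 is a perfect cube, so E-series; the 5-jet and mu = 8 give E_8.

E8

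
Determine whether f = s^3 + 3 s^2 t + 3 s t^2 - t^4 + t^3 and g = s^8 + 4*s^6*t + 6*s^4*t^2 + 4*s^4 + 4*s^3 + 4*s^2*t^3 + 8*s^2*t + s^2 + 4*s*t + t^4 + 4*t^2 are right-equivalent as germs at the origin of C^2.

No.

The Hessian of f at 0 has rank 0. Corank 2; j^3 = (s + t)^3 is a perfect cube, so E-series; the 4-jet and mu = 6 give E_6. The Hessian of g at 0 has rank 1. Corank 1: A-series; mu = 3 gives A_3. f is E_6 but g is A_3, hence not right-equivalent.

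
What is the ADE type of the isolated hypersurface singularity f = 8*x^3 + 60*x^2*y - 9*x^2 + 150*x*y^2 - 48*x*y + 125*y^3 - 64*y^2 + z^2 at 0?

A_{2}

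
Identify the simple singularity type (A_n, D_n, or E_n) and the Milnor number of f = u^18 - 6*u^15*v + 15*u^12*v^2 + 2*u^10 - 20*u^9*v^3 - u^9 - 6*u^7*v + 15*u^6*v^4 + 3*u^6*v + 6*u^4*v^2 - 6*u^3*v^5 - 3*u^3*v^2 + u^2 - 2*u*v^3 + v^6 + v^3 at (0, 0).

Type A2, Milnor number mu = 2.

The Hessian of f at 0 is [[2, 0], [0, 0]] with rank 1, so corank 1. A Groebner basis of the Jacobian ideal J(f) in C{u,v} is {v^2, u}; counting standard monomials gives mu = 2. Corank 1: A-series; mu = 2 gives A_2.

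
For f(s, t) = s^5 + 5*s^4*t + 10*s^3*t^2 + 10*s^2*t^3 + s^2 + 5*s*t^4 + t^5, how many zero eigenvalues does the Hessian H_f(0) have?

1

The Hessian at 0 is [[2, 0], [0, 0]] of rank 1; hence corank 1.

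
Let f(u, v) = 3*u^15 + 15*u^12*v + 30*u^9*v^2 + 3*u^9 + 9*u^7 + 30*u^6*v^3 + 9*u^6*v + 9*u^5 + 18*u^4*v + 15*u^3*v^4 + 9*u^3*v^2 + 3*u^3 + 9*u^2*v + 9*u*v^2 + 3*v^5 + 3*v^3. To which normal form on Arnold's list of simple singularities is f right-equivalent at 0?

The Hessian of f at 0 has rank 0. Corank 2; j^3 = 3*(u + v)^3 is a perfect cube, so E-series; the 5-jet and mu = 8 give E_8.

E8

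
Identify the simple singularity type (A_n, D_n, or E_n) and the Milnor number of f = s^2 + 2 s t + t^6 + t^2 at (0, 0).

Type A5, Milnor number mu = 5.

The Hessian of f at 0 is [[2, 2], [2, 2]] with rank 1, so corank 1. A Groebner basis of the Jacobian ideal J(f) in C{s,t} is {t^5, s + t}; counting standard monomials gives mu = 5. Corank 1: A-series; mu = 5 gives A_5.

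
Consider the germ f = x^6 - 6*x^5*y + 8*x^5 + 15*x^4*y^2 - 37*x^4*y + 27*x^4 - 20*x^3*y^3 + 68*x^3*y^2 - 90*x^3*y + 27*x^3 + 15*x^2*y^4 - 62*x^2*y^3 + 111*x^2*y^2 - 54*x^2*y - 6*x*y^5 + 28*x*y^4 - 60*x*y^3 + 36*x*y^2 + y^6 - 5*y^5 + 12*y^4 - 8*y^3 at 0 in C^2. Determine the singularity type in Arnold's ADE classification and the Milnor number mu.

The Hessian of f at 0 has rank 0. Corank 2; j^3 = (3*x - 2*y)^3 is a perfect cube, so E-series; the 5-jet and mu = 8 give E_8.

Type E_8, Milnor number mu = 8.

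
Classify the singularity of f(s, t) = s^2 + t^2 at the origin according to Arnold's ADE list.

The Hessian of f at 0 is [[2, 0], [0, 2]] with rank 2, so corank 0. A Groebner basis of the Jacobian ideal J(f) in C{s,t} is {s, t}; counting standard monomials gives mu = 1. Corank 0: nondegenerate Morse point, so A_1.

A_{1}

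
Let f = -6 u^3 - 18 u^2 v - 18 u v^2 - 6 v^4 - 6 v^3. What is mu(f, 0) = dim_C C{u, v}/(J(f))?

6

The Hessian of f at 0 has rank 0. Corank 2; j^3 = -6*(u + v)^3 is a perfect cube, so E-series; the 4-jet and mu = 6 give E_6.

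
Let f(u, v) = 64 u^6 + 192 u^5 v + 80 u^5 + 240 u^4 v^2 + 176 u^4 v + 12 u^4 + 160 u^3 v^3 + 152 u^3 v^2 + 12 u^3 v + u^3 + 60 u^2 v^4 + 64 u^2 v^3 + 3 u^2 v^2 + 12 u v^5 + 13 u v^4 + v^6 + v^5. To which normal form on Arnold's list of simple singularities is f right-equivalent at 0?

The Hessian of f at 0 is [[0, 0], [0, 0]] with rank 0, so corank 2. A Groebner basis of the Jacobian ideal J(f) in C{u,v} is {-u^2/16 + u*v^3 - u*v^2/8, u^2/2 + u*v^2 + v^4, u^3, u^2*v + u^2/8 + u*v^2/4}; counting standard monomials gives mu = 8. Corank 2; j^3 = u^3 is a perfect cube, so E-series; the 5-jet and mu = 8 give E_8.

E_8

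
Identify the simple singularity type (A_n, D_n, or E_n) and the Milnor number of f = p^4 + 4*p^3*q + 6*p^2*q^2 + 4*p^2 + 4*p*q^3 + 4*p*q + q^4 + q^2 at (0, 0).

Type A_{3}, Milnor number mu = 3.

The Hessian of f at 0 is [[8, 4], [4, 2]] with rank 1, so corank 1. A Groebner basis of the Jacobian ideal J(f) in C{p,q} is {q^3, p + q/2}; counting standard monomials gives mu = 3. Corank 1: A-series; mu = 3 gives A_3.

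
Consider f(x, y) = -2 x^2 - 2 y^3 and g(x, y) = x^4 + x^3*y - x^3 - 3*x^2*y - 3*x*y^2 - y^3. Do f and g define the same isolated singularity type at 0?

No.

The Hessian of f at 0 has rank 1. Corank 1: A-series; mu = 2 gives A_2. The Hessian of g at 0 has rank 0. Corank 2; j^3 = -(x + y)^3 is a perfect cube, so E-series; the 4-jet and mu = 7 give E_7. f is A_2 but g is E_7, hence not right-equivalent.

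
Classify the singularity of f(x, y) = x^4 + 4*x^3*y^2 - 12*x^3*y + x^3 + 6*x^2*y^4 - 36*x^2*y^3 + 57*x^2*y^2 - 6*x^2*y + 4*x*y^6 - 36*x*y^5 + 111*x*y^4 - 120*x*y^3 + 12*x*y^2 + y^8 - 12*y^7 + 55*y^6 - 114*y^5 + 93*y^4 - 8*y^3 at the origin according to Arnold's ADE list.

E6

The Hessian of f at 0 has rank 0. Corank 2; j^3 = (x - 2*y)^3 is a perfect cube, so E-series; the 4-jet and mu = 6 give E_6.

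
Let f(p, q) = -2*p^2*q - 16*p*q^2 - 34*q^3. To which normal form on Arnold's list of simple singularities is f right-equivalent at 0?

D_4

The Hessian of f at 0 has rank 0. Corank 2; j^3 = -2*q*(p^2 + 8*p*q + 17*q^2) splits into three distinct lines over C (the quadratic factor has nonzero discriminant), so D_4.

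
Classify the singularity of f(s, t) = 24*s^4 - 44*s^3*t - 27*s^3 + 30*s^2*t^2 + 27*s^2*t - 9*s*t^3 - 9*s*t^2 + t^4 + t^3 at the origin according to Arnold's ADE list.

The Hessian of f at 0 has rank 0. Corank 2; j^3 = -(3*s - t)^3 is a perfect cube, so E-series; the 4-jet and mu = 7 give E_7.

E_7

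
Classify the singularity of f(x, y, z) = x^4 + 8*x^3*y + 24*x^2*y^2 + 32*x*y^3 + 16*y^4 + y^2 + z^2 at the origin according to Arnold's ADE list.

The Hessian of f at 0 has rank 2. Corank 1: A-series; mu = 3 gives A_3.

A_{3}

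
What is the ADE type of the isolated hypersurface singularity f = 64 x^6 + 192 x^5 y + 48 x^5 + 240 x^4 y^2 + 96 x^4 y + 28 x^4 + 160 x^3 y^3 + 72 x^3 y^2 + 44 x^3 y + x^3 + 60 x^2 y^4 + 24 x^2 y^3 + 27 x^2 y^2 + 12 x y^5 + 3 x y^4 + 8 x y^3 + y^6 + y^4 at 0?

E_6

The Hessian of f at 0 is [[0, 0], [0, 0]] with rank 0, so corank 2. A Groebner basis of the Jacobian ideal J(f) in C{x,y} is {x^3, x^2*y, x^2/2 + x*y^2, -3*x^2 + y^3}; counting standard monomials gives mu = 6. Corank 2; j^3 = x^3 is a perfect cube, so E-series; the 4-jet and mu = 6 give E_6.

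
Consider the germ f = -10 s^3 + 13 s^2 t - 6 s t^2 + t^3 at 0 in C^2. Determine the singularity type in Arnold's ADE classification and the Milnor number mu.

The Hessian of f at 0 has rank 0. Corank 2; j^3 = -(2*s - t)*(5*s^2 - 4*s*t + t^2) splits into three distinct lines over C (the quadratic factor has nonzero discriminant), so D_4.

Type D4, Milnor number mu = 4.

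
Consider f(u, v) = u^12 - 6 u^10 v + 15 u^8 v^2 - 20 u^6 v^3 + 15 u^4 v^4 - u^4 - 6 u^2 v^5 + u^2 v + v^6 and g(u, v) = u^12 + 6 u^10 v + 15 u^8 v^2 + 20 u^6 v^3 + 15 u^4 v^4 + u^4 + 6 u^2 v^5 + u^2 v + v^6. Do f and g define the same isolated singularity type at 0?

Yes.

The Hessian of f at 0 has rank 0. Corank 2; j^3 = u^2*v has shape L^2 M (L != M), so D-series; mu = 7 gives D_7. The Hessian of g at 0 has rank 0. Corank 2; j^3 = u^2*v has shape L^2 M (L != M), so D-series; mu = 7 gives D_7. Both have type D_7, hence right-equivalent.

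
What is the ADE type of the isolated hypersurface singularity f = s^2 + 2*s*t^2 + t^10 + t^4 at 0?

A9

The Hessian of f at 0 has rank 1. Corank 1: A-series; mu = 9 gives A_9.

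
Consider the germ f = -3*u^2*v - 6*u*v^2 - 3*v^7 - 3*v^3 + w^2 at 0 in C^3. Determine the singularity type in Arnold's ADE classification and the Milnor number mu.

Type D8, Milnor number mu = 8.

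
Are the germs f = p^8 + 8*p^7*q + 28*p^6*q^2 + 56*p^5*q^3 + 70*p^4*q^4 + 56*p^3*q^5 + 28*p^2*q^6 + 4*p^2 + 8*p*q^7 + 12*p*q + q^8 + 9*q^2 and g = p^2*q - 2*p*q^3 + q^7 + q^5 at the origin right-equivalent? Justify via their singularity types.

No.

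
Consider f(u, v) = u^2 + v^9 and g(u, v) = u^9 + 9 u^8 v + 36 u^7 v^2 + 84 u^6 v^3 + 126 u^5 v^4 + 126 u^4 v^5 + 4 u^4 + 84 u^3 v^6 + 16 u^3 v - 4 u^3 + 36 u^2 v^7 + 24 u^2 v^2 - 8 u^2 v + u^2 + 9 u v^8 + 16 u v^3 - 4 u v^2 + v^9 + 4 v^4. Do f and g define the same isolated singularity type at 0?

The Hessian of f at 0 has rank 1. Corank 1: A-series; mu = 8 gives A_8. The Hessian of g at 0 has rank 1. Corank 1: A-series; mu = 8 gives A_8. Both have type A_8, hence right-equivalent.

Yes.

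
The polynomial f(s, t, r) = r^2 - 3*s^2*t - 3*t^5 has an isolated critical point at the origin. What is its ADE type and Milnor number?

The Hessian of f at 0 has rank 1. Corank 2; j^3 = -3*s^2*t has shape L^2 M (L != M), so D-series; mu = 6 gives D_6.

Type D_{6}, Milnor number mu = 6.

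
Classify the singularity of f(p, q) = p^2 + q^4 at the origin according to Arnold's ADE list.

The Hessian of f at 0 has rank 1. Corank 1: A-series; mu = 3 gives A_3.

A3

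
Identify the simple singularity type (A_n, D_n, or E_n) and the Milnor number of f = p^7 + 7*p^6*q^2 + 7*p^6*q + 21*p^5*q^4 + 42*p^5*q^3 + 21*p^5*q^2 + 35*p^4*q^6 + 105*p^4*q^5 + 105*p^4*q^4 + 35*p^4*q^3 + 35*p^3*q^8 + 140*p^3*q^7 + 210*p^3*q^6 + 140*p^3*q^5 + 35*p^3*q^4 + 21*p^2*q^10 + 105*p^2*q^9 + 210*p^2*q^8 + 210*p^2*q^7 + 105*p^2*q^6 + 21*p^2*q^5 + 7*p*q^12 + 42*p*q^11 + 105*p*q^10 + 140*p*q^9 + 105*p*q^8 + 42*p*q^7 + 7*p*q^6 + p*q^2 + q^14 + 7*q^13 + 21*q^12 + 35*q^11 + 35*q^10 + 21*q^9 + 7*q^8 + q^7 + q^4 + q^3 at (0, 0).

Type D_8, Milnor number mu = 8.

The Hessian of f at 0 has rank 0. Corank 2; j^3 = q^2*(p + q) has shape L^2 M (L != M), so D-series; mu = 8 gives D_8.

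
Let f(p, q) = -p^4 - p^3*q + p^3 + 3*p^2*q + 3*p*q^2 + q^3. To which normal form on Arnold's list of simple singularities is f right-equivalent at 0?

E7

The Hessian of f at 0 is [[0, 0], [0, 0]] with rank 0, so corank 2. A Groebner basis of the Jacobian ideal J(f) in C{p,q} is {3*p^2 + 6*p*q + q^4 + q^3 + 3*q^2, p^3 - 3*p^2 - 6*p*q - 3*q^2, p^2*q + 3*p^2 + 6*p*q + 3*q^2, -2*p^2 + p*q^2 - 4*p*q + q^3/3 - 2*q^2}; counting standard monomials gives mu = 7. Corank 2; j^3 = (p + q)^3 is a perfect cube, so E-series; the 4-jet and mu = 7 give E_7.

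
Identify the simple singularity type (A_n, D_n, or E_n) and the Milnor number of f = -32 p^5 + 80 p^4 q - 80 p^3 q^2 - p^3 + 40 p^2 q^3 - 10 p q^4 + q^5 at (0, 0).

The Hessian of f at 0 is [[0, 0], [0, 0]] with rank 0, so corank 2. A Groebner basis of the Jacobian ideal J(f) in C{p,q} is {q^5, p*q^3 - q^4/8, p^2}; counting standard monomials gives mu = 8. Corank 2; j^3 = -p^3 is a perfect cube, so E-series; the 5-jet and mu = 8 give E_8.

Type E_8, Milnor number mu = 8.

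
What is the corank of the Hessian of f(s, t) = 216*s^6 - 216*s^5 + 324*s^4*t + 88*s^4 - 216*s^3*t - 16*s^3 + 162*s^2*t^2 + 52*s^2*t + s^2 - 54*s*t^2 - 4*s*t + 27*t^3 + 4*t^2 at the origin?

1

The Hessian at 0 is [[2, -4], [-4, 8]] of rank 1; hence corank 1.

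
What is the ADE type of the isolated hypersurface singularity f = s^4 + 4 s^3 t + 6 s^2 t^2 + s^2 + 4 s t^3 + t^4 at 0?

The Hessian of f at 0 is [[2, 0], [0, 0]] with rank 1, so corank 1. A Groebner basis of the Jacobian ideal J(f) in C{s,t} is {t^3, s}; counting standard monomials gives mu = 3. Corank 1: A-series; mu = 3 gives A_3.

A_{3}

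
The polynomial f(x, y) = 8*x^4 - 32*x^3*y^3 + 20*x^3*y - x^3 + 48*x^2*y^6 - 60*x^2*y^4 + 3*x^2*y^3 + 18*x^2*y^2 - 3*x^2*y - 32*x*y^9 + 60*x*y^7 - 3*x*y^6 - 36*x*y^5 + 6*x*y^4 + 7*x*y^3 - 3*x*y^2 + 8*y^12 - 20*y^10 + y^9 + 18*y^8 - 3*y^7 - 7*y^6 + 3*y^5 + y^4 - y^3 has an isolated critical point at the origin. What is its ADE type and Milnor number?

Type E7, Milnor number mu = 7.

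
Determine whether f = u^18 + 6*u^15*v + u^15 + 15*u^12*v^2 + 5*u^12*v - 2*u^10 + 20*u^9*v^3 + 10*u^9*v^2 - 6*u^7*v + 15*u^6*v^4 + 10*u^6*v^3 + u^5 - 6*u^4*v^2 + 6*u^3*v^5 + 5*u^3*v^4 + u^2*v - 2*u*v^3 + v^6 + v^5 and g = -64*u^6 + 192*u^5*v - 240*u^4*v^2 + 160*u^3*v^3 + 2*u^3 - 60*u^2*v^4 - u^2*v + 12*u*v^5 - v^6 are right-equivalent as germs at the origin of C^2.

Yes.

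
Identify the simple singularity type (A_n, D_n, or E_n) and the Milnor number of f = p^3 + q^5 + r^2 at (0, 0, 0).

Type E_{8}, Milnor number mu = 8.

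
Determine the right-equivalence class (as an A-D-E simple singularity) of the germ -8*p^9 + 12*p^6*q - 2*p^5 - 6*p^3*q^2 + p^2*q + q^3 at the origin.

D_4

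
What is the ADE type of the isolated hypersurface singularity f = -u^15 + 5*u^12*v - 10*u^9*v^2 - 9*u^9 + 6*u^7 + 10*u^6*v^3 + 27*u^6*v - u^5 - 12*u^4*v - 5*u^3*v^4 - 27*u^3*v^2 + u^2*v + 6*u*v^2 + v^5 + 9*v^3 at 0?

D6

The Hessian of f at 0 has rank 0. Corank 2; j^3 = v*(u + 3*v)^2 has shape L^2 M (L != M), so D-series; mu = 6 gives D_6.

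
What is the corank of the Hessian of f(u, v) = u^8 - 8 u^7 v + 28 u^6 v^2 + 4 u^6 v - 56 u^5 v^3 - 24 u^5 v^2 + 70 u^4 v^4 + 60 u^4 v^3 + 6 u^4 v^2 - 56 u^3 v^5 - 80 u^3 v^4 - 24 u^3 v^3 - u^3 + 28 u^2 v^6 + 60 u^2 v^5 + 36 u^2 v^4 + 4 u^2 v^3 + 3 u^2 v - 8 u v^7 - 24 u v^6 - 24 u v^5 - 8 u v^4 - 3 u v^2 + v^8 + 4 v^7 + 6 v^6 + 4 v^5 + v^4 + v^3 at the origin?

Hessian at 0 has rank 0.

2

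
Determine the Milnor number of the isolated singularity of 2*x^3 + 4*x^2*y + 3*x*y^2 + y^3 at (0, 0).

4

The Hessian of f at 0 is [[0, 0], [0, 0]] with rank 0, so corank 2. A Groebner basis of the Jacobian ideal J(f) in C{x,y} is {y^3, x^2 - 3*y^2/2, x*y + 3*y^2/2}; counting standard monomials gives mu = 4. Corank 2; j^3 = (x + y)*(2*x^2 + 2*x*y + y^2) splits into three distinct lines over C (the quadratic factor has nonzero discriminant), so D_4.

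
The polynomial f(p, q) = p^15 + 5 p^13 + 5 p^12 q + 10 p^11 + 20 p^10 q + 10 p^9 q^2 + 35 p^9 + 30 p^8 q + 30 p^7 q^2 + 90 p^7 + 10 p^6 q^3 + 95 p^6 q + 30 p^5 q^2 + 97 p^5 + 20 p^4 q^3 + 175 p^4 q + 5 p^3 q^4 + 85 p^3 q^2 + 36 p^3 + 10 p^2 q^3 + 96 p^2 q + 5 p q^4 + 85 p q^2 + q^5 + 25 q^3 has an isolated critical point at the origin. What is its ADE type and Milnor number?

Type D_6, Milnor number mu = 6.

The Hessian of f at 0 is [[0, 0], [0, 0]] with rank 0, so corank 2. A Groebner basis of the Jacobian ideal J(f) in C{p,q} is {-7776*p*q/3755 + q^4 - 1296*q^2/751, p*q^2 + 5*q^3/6, p^2 + 7511*p*q/4506 + 1565*q^2/2253}; counting standard monomials gives mu = 6. Corank 2; j^3 = (p + q)*(6*p + 5*q)^2 has shape L^2 M (L != M), so D-series; mu = 6 gives D_6.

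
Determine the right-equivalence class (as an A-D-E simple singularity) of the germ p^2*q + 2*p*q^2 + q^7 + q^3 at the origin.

D_{8}

The Hessian of f at 0 has rank 0. Corank 2; j^3 = q*(p + q)^2 has shape L^2 M (L != M), so D-series; mu = 8 gives D_8.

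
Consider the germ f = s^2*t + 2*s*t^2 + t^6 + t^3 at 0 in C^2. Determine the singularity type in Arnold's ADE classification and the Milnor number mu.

The Hessian of f at 0 has rank 0. Corank 2; j^3 = t*(s + t)^2 has shape L^2 M (L != M), so D-series; mu = 7 gives D_7.

Type D_7, Milnor number mu = 7.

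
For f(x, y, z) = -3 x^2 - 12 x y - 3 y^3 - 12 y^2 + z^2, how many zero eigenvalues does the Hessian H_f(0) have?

Hessian at 0 has rank 2.

1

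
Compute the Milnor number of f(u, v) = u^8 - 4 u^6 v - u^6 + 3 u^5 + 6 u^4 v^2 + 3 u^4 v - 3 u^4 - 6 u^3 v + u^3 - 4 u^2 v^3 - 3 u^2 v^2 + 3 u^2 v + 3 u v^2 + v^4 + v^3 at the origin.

6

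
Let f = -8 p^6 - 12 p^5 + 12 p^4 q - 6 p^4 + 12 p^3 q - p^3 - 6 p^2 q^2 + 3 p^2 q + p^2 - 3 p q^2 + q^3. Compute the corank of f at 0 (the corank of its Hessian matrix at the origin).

1

Hessian at 0 has rank 1.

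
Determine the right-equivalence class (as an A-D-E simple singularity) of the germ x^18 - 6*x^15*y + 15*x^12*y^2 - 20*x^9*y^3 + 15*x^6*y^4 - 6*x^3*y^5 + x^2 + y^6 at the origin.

The Hessian of f at 0 is [[2, 0], [0, 0]] with rank 1, so corank 1. A Groebner basis of the Jacobian ideal J(f) in C{x,y} is {y^5, x}; counting standard monomials gives mu = 5. Corank 1: A-series; mu = 5 gives A_5.

A_5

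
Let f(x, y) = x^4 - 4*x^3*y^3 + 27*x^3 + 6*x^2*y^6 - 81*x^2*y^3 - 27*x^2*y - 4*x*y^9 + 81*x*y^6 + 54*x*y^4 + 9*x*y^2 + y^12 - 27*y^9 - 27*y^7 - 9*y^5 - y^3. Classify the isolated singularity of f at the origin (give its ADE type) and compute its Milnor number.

Type E_{6}, Milnor number mu = 6.

The Hessian of f at 0 is [[0, 0], [0, 0]] with rank 0, so corank 2. A Groebner basis of the Jacobian ideal J(f) in C{x,y} is {y^4, x*y^2 - 2*y^3/9, x^2 - 2*x*y/3 + y^2/9}; counting standard monomials gives mu = 6. Corank 2; j^3 = (3*x - y)^3 is a perfect cube, so E-series; the 4-jet and mu = 6 give E_6.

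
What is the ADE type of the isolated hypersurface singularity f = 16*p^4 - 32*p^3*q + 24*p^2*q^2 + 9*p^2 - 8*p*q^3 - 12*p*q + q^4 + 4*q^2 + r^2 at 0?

A3

The Hessian of f at 0 is [[18, -12, 0], [-12, 8, 0], [0, 0, 2]] with rank 2, so corank 1. A Groebner basis of the Jacobian ideal J(f) in C{p,q,r} is {q^3, p - 2*q/3, r}; counting standard monomials gives mu = 3. Corank 1: A-series; mu = 3 gives A_3.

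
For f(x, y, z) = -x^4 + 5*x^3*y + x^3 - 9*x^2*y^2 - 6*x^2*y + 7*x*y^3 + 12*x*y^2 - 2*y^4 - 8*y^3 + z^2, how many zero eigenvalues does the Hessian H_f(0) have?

Hessian at 0 has rank 1.

2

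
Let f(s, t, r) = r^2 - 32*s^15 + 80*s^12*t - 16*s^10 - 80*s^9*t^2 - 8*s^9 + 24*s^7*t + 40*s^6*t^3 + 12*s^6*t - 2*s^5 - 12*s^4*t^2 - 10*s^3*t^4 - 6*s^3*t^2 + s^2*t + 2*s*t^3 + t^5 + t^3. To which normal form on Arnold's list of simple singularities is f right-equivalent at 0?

D4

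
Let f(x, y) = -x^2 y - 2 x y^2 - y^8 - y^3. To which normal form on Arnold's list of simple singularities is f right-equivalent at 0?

The Hessian of f at 0 is [[0, 0], [0, 0]] with rank 0, so corank 2. A Groebner basis of the Jacobian ideal J(f) in C{x,y} is {x^2/8 + y^7 - y^2/8, x^3 + y^3, x*y + y^2}; counting standard monomials gives mu = 9. Corank 2; j^3 = -y*(x + y)^2 has shape L^2 M (L != M), so D-series; mu = 9 gives D_9.

D_{9}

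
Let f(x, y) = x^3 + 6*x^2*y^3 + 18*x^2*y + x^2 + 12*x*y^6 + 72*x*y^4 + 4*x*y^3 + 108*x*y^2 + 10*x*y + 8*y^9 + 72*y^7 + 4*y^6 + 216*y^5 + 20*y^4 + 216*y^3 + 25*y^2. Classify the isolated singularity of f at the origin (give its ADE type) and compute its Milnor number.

Type A2, Milnor number mu = 2.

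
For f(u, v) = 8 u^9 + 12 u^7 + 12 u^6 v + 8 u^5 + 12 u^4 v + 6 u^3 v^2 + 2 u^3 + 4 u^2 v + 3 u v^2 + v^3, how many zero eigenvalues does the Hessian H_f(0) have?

2

Hessian at 0 has rank 0.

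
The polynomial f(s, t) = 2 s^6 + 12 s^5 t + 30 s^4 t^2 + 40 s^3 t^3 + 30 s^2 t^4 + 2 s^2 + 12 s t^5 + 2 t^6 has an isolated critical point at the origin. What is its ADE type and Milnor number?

Type A_{5}, Milnor number mu = 5.

The Hessian of f at 0 has rank 1. Corank 1: A-series; mu = 5 gives A_5.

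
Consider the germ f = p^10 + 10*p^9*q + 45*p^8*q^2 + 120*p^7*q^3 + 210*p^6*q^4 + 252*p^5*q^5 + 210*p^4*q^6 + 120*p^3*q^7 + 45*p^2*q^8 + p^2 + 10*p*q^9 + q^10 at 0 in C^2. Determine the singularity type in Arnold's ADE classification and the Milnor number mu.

Type A9, Milnor number mu = 9.

The Hessian of f at 0 has rank 1. Corank 1: A-series; mu = 9 gives A_9.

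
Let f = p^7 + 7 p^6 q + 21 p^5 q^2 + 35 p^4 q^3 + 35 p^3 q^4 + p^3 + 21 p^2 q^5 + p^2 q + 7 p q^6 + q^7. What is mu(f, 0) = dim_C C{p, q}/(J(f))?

8

The Hessian of f at 0 has rank 0. Corank 2; j^3 = p^2*(p + q) has shape L^2 M (L != M), so D-series; mu = 8 gives D_8.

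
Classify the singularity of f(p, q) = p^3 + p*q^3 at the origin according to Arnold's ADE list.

The Hessian of f at 0 has rank 0. Corank 2; j^3 = p^3 is a perfect cube, so E-series; the 4-jet and mu = 7 give E_7.

E7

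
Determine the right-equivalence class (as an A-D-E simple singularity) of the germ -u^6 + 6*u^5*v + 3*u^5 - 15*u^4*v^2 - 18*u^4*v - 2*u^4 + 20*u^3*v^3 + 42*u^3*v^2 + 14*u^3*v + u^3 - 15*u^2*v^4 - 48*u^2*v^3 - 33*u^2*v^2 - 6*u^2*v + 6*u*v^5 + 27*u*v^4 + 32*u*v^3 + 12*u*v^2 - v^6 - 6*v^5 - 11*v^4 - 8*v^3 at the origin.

The Hessian of f at 0 has rank 0. Corank 2; j^3 = (u - 2*v)^3 is a perfect cube, so E-series; the 4-jet and mu = 6 give E_6.

E6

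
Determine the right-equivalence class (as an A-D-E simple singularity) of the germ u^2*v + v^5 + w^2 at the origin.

The Hessian of f at 0 is [[0, 0, 0], [0, 0, 0], [0, 0, 2]] with rank 1, so corank 2. A Groebner basis of the Jacobian ideal J(f) in C{u,v,w} is {u^2/5 + v^4, u^3, u*v, w}; counting standard monomials gives mu = 6. Corank 2; j^3 = u^2*v has shape L^2 M (L != M), so D-series; mu = 6 gives D_6.

D_6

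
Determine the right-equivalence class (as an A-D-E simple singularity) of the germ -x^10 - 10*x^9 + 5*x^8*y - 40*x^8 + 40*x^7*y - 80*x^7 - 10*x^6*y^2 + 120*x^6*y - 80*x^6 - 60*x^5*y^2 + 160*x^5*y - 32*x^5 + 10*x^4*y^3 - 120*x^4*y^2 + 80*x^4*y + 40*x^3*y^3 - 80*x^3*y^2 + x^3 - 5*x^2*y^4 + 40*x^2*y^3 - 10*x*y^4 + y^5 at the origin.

The Hessian of f at 0 is [[0, 0], [0, 0]] with rank 0, so corank 2. A Groebner basis of the Jacobian ideal J(f) in C{x,y} is {y^5, x*y^3 - y^4/8, x^2}; counting standard monomials gives mu = 8. Corank 2; j^3 = x^3 is a perfect cube, so E-series; the 5-jet and mu = 8 give E_8.

E8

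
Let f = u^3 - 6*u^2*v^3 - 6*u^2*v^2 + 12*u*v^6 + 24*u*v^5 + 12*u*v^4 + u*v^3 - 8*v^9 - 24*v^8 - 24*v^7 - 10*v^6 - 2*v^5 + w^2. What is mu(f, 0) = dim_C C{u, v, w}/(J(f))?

7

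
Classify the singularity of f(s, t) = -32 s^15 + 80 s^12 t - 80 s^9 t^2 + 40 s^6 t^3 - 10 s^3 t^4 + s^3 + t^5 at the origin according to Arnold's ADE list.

E_{8}

The Hessian of f at 0 has rank 0. Corank 2; j^3 = s^3 is a perfect cube, so E-series; the 5-jet and mu = 8 give E_8.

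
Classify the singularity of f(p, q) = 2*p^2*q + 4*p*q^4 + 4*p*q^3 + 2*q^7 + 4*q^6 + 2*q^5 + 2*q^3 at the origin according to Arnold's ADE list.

The Hessian of f at 0 has rank 0. Corank 2; j^3 = 2*q*(p^2 + q^2) splits into three distinct lines over C (the quadratic factor has nonzero discriminant), so D_4.

D_4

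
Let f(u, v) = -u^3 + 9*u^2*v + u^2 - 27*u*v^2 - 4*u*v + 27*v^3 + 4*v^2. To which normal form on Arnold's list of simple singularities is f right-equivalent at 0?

A_{2}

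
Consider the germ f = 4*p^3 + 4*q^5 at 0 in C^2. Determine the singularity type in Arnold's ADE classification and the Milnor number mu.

Type E_8, Milnor number mu = 8.

The Hessian of f at 0 has rank 0. Corank 2; j^3 = 4*p^3 is a perfect cube, so E-series; the 5-jet and mu = 8 give E_8.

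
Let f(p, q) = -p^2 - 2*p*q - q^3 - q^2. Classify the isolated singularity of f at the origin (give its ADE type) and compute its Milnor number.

The Hessian of f at 0 has rank 1. Corank 1: A-series; mu = 2 gives A_2.

Type A_2, Milnor number mu = 2.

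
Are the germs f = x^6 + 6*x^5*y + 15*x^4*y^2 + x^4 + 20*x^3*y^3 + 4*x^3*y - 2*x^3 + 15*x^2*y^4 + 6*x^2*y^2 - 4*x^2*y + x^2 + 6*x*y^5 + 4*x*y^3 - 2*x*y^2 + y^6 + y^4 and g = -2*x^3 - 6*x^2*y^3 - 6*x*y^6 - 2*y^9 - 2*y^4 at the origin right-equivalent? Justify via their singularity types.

The Hessian of f at 0 is [[2, 0], [0, 0]] with rank 1, so corank 1. A Groebner basis of the Jacobian ideal J(f) in C{x,y} is {x*y^2 + 2*x*y - x + y^2, -5*x*y + 2*x + y^3 - 2*y^2, x^2 + 2*x*y - x + y^2}; counting standard monomials gives mu = 5. Corank 1: A-series; mu = 5 gives A_5. The Hessian of g at 0 is [[0, 0], [0, 0]] with rank 0, so corank 2. A Groebner basis of the Jacobian ideal J(g) in C{x,y} is {y^3, x^2}; counting standard monomials gives mu = 6. Corank 2; j^3 = -2*x^3 is a perfect cube, so E-series; the 4-jet and mu = 6 give E_6. f is A_5 but g is E_6, hence not right-equivalent.

No.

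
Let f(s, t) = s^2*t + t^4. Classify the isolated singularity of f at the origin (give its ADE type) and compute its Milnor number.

Type D5, Milnor number mu = 5.

The Hessian of f at 0 has rank 0. Corank 2; j^3 = s^2*t has shape L^2 M (L != M), so D-series; mu = 5 gives D_5.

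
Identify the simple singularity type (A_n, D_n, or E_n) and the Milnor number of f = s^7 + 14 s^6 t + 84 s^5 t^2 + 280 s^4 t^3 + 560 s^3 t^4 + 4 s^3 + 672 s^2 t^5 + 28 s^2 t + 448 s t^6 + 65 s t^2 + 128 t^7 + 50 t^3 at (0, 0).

Type D_{8}, Milnor number mu = 8.

The Hessian of f at 0 is [[0, 0], [0, 0]] with rank 0, so corank 2. A Groebner basis of the Jacobian ideal J(f) in C{s,t} is {128*s*t/7 + t^6 + 320*t^2/7, s*t^2 + 5*t^3/2, s^2 + 9*s*t/2 + 5*t^2}; counting standard monomials gives mu = 8. Corank 2; j^3 = (s + 2*t)*(2*s + 5*t)^2 has shape L^2 M (L != M), so D-series; mu = 8 gives D_8.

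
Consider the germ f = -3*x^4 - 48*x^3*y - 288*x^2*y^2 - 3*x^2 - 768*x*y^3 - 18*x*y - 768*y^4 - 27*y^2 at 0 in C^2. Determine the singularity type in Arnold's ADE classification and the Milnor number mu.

The Hessian of f at 0 has rank 1. Corank 1: A-series; mu = 3 gives A_3.

Type A_{3}, Milnor number mu = 3.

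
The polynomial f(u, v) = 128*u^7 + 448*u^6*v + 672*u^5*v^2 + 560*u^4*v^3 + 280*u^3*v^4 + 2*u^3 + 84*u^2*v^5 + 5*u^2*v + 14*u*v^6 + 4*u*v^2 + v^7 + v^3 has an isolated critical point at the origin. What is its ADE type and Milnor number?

Type D_{8}, Milnor number mu = 8.

The Hessian of f at 0 is [[0, 0], [0, 0]] with rank 0, so corank 2. A Groebner basis of the Jacobian ideal J(f) in C{u,v} is {u*v/14 + v^6 + v^2/14, u*v^2 + v^3, u^2 + 3*u*v/2 + v^2/2}; counting standard monomials gives mu = 8. Corank 2; j^3 = (u + v)^2*(2*u + v) has shape L^2 M (L != M), so D-series; mu = 8 gives D_8.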